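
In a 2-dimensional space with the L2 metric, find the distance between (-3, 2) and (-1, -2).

(Σ|x_i - y_i|^2)^(1/2) = (|-3 - (-1)|^2 + |2 - (-2)|^2)^(1/2)
= (2^2 + 4^2)^(1/2) = (4 + 16)^(1/2) = (20)^(1/2) ≈ 4.4721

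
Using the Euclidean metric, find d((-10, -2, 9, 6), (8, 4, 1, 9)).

√(Σ(x_i - y_i)²) = √((-10 - 8)² + (-2 - 4)² + (9 - 1)² + (6 - 9)²)
= √((-18)² + (-6)² + 8² + (-3)²) = √(324 + 36 + 64 + 9) = √433 ≈ 20.8087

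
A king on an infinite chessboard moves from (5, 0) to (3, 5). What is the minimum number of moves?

max(|x_i - y_i|) = max(|5 - 3|, |0 - 5|) = max(2, 5) = 5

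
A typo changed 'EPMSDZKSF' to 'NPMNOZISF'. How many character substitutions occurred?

Differing positions: 1, 4, 5, 7. Hamming distance = 4.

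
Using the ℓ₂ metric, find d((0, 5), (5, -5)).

√(Σ(x_i - y_i)²) = √((0 - 5)² + (5 - (-5))²)
= √((-5)² + 10²) = √(25 + 100) = √125 ≈ 11.1803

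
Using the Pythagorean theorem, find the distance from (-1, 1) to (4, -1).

√(Σ(x_i - y_i)²) = √((-1 - 4)² + (1 - (-1))²)
= √((-5)² + 2²) = √(25 + 4) = √29 ≈ 5.3852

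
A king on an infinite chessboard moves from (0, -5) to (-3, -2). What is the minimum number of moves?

max(|x_i - y_i|) = max(|0 - (-3)|, |-5 - (-2)|) = max(3, 3) = 3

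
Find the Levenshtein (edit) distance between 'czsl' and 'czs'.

Let D[i][j] be the edit distance between the first i characters of 'czsl' and the first j characters of 'czs', with D[i][0] = i, D[0][j] = j, and D[i][j] = D[i-1][j-1] if the characters match, else 1 + min(D[i-1][j], D[i][j-1], D[i-1][j-1]). Filling the table (rows: prefixes of 'czsl', columns: prefixes of 'czs'):
     ε  c  z  s
  ε  0  1  2  3
  c  1  0  1  2
  z  2  1  0  1
  s  3  2  1  0
  l  4  3  2  1
The bottom-right entry gives D[4][3] = 1, so no sequence of fewer than 1 edit works. Backtracking through the table gives one optimal edit sequence (1 edit):
  czsl → czs (del l @4)
Edit distance = 1.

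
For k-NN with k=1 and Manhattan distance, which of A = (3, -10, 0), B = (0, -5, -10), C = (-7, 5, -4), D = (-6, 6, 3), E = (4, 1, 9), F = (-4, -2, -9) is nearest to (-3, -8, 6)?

Distances: d(A) = 14, d(B) = 22, d(C) = 27, d(D) = 20, d(E) = 19, d(F) = 22. Nearest: A = (3, -10, 0) with distance 14.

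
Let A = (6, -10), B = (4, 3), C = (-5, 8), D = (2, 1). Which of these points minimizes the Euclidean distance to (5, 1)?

Distances: d(A) ≈ 11.0454, d(B) ≈ 2.2361, d(C) ≈ 12.2066, d(D) = 3. Nearest: B = (4, 3) with distance 2.2361.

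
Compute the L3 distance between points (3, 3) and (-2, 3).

(Σ|x_i - y_i|^3)^(1/3) = (|3 - (-2)|^3 + |3 - 3|^3)^(1/3)
= (5^3 + 0^3)^(1/3) = (125 + 0)^(1/3) = (125)^(1/3) = 5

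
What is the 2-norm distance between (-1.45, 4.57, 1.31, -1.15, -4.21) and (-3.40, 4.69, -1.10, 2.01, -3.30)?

(Σ|x_i - y_i|^2)^(1/2) = (|-1.45 - (-3.4)|^2 + |4.57 - 4.69|^2 + |1.31 - (-1.1)|^2 + |-1.15 - 2.01|^2 + |-4.21 - (-3.3)|^2)^(1/2)
= (1.95^2 + 0.12^2 + 2.41^2 + 3.16^2 + 0.91^2)^(1/2) = (3.8025 + 0.0144 + 5.8081 + 9.9856 + 0.8281)^(1/2) = (20.4387)^(1/2) ≈ 4.5209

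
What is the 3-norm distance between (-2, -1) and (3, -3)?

(Σ|x_i - y_i|^3)^(1/3) = (|-2 - 3|^3 + |-1 - (-3)|^3)^(1/3)
= (5^3 + 2^3)^(1/3) = (125 + 8)^(1/3) = (133)^(1/3) ≈ 5.1045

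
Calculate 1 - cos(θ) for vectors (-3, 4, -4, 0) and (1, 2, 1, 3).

With u = (-3, 4, -4, 0), v = (1, 2, 1, 3):
u·v = (-3)·1 + 4·2 + (-4)·1 + 0·3 = (-3) + 8 + (-4) + 0 = 1.
|u| = √((-3)² + 4² + (-4)² + 0²) = √41, |v| = √(1² + 2² + 1² + 3²) = √15, so |u||v| = √(41·15) = √615.
cos θ = (u·v)/(|u||v|) = 1/√615 ≈ 0.0403
Cosine distance = 1 - cos θ ≈ 1 - 0.0403 = 0.9597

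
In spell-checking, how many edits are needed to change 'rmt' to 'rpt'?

Let D[i][j] be the edit distance between the first i characters of 'rmt' and the first j characters of 'rpt', with D[i][0] = i, D[0][j] = j, and D[i][j] = D[i-1][j-1] if the characters match, else 1 + min(D[i-1][j], D[i][j-1], D[i-1][j-1]). Filling the table (rows: prefixes of 'rmt', columns: prefixes of 'rpt'):
     ε  r  p  t
  ε  0  1  2  3
  r  1  0  1  2
  m  2  1  1  2
  t  3  2  2  1
The bottom-right entry gives D[3][3] = 1, so no sequence of fewer than 1 edit works. Backtracking through the table gives one optimal edit sequence (1 edit):
  rmt → rpt (sub m→p @2)
Edit distance = 1.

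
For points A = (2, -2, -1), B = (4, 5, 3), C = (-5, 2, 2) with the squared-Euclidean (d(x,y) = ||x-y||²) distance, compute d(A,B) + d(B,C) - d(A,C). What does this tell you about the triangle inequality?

d(A,B) = 2² + 7² + 4² = 69, d(B,C) = 9² + 3² + 1² = 91, d(A,C) = 7² + 4² + 3² = 74.
d(A,B) + d(B,C) - d(A,C) = 69 + 91 - 74 = 160 - 74 = 86. This is ≥ 0, so the triangle inequality holds for these points.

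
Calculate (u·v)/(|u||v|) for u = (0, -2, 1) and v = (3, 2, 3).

With u = (0, -2, 1), v = (3, 2, 3):
u·v = 0·3 + (-2)·2 + 1·3 = 0 + (-4) + 3 = -1.
|u| = √(0² + (-2)² + 1²) = √5, |v| = √(3² + 2² + 3²) = √22, so |u||v| = √(5·22) = √110.
cos θ = (u·v)/(|u||v|) = -1/√110 ≈ -0.0953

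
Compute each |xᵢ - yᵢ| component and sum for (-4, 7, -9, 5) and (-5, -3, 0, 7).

Σ|x_i - y_i| = |-4 - (-5)| + |7 - (-3)| + |-9 - 0| + |5 - 7| = 1 + 10 + 9 + 2 = 22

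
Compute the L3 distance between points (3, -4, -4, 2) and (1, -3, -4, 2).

(Σ|x_i - y_i|^3)^(1/3) = (|3 - 1|^3 + |-4 - (-3)|^3 + |-4 - (-4)|^3 + |2 - 2|^3)^(1/3)
= (2^3 + 1^3 + 0^3 + 0^3)^(1/3) = (8 + 1 + 0 + 0)^(1/3) = (9)^(1/3) ≈ 2.0801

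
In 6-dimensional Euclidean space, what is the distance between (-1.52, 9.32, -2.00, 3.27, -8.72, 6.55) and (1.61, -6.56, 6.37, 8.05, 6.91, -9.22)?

√(Σ(x_i - y_i)²) = √((-1.52 - 1.61)² + (9.32 - (-6.56))² + (-2 - 6.37)² + (3.27 - 8.05)² + (-8.72 - 6.91)² + (6.55 - (-9.22))²)
= √((-3.13)² + 15.88² + (-8.37)² + (-4.78)² + (-15.63)² + 15.77²) = √(9.7969 + 252.1744 + 70.0569 + 22.8484 + 244.2969 + 248.6929) = √847.8664 ≈ 29.1181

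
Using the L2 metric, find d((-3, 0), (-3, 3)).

√(Σ(x_i - y_i)²) = √((-3 - (-3))² + (0 - 3)²)
= √(0² + (-3)²) = √(0 + 9) = √9 = 3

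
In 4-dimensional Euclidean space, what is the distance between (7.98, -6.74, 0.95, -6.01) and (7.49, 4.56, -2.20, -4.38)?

√(Σ(x_i - y_i)²) = √((7.98 - 7.49)² + (-6.74 - 4.56)² + (0.95 - (-2.2))² + (-6.01 - (-4.38))²)
= √(0.49² + (-11.3)² + 3.15² + (-1.63)²) = √(0.2401 + 127.69 + 9.9225 + 2.6569) = √140.5095 ≈ 11.8537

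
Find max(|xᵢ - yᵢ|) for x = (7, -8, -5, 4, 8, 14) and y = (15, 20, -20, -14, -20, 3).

max(|x_i - y_i|) = max(|7 - 15|, |-8 - 20|, |-5 - (-20)|, |4 - (-14)|, |8 - (-20)|, |14 - 3|) = max(8, 28, 15, 18, 28, 11) = 28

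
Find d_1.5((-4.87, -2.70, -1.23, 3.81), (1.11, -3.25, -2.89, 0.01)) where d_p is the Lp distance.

(Σ|x_i - y_i|^1.5)^(1/1.5) = (|-4.87 - 1.11|^1.5 + |-2.7 - (-3.25)|^1.5 + |-1.23 - (-2.89)|^1.5 + |3.81 - 0.01|^1.5)^(1/1.5)
= (5.98^1.5 + 0.55^1.5 + 1.66^1.5 + 3.8^1.5)^(1/1.5) ≈ (14.6235 + 0.4079 + 2.1388 + 7.4076)^(1/1.5) = (24.5778)^(1/1.5) ≈ 8.4533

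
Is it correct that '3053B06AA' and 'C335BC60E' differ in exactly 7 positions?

Differing positions: 1, 2, 3, 4, 6, 8, 9. Hamming distance = 7, so the claim is true.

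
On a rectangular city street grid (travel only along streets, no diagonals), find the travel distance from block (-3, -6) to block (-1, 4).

Σ|x_i - y_i| = |-3 - (-1)| + |-6 - 4| = 2 + 10 = 12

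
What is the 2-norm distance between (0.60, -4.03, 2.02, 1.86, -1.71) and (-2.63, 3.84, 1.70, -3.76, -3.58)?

(Σ|x_i - y_i|^2)^(1/2) = (|0.6 - (-2.63)|^2 + |-4.03 - 3.84|^2 + |2.02 - 1.7|^2 + |1.86 - (-3.76)|^2 + |-1.71 - (-3.58)|^2)^(1/2)
= (3.23^2 + 7.87^2 + 0.32^2 + 5.62^2 + 1.87^2)^(1/2) = (10.4329 + 61.9369 + 0.1024 + 31.5844 + 3.4969)^(1/2) = (107.5535)^(1/2) ≈ 10.3708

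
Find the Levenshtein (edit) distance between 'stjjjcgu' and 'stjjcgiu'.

Let D[i][j] be the edit distance between the first i characters of 'stjjjcgu' and the first j characters of 'stjjcgiu', with D[i][0] = i, D[0][j] = j, and D[i][j] = D[i-1][j-1] if the characters match, else 1 + min(D[i-1][j], D[i][j-1], D[i-1][j-1]). Filling the table (rows: prefixes of 'stjjjcgu', columns: prefixes of 'stjjcgiu'):
     ε  s  t  j  j  c  g  i  u
  ε  0  1  2  3  4  5  6  7  8
  s  1  0  1  2  3  4  5  6  7
  t  2  1  0  1  2  3  4  5  6
  j  3  2  1  0  1  2  3  4  5
  j  4  3  2  1  0  1  2  3  4
  j  5  4  3  2  1  1  2  3  4
  c  6  5  4  3  2  1  2  3  4
  g  7  6  5  4  3  2  1  2  3
  u  8  7  6  5  4  3  2  2  2
The bottom-right entry gives D[8][8] = 2, so no sequence of fewer than 2 edits works. Backtracking through the table gives one optimal edit sequence (2 edits):
  stjjjcgu → stjjcgu (del j @3)
  stjjcgu → stjjcgiu (ins i @7)
Edit distance = 2.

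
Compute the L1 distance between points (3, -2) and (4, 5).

Σ|x_i - y_i| = |3 - 4| + |-2 - 5| = 1 + 7 = 8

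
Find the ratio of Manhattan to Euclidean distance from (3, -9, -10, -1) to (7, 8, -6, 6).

L1 = |3 - 7| + |-9 - 8| + |-10 - (-6)| + |-1 - 6| = 4 + 17 + 4 + 7 = 32
L2 = √(4² + 17² + 4² + 7²) = √370 ≈ 19.2354
L1 ≥ L2 always (equality iff movement is along one axis); L1 > L2 here.
Ratio L1/L2 = 32/√370 ≈ 1.6636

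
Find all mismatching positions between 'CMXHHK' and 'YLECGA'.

Differing positions: 1, 2, 3, 4, 5, 6. Hamming distance = 6.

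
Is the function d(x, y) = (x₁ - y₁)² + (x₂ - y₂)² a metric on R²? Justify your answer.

No. The squared Euclidean distance fails the triangle inequality. Counterexample: x = (0, 0), y = (4, 4), z = (8, 8). d(x,z) = 8² + 8² = 128, but d(x,y) + d(y,z) = (4² + 4²) + (4² + 4²) = 32 + 32 = 64. Since 128 > 64, the triangle inequality is violated. (Note: √d, the ordinary Euclidean distance, IS a metric.)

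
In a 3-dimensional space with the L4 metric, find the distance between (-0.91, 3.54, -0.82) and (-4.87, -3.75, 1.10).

(Σ|x_i - y_i|^4)^(1/4) = (|-0.91 - (-4.87)|^4 + |3.54 - (-3.75)|^4 + |-0.82 - 1.1|^4)^(1/4)
= (3.96^4 + 7.29^4 + 1.92^4)^(1/4) ≈ (245.9126 + 2824.2954 + 13.5895)^(1/4) = (3083.7975)^(1/4) ≈ 7.452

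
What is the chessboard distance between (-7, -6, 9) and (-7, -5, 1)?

max(|x_i - y_i|) = max(|-7 - (-7)|, |-6 - (-5)|, |9 - 1|) = max(0, 1, 8) = 8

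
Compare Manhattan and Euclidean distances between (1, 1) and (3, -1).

L1 = |1 - 3| + |1 - (-1)| = 2 + 2 = 4
L2 = √(2² + 2²) = √8 ≈ 2.8284
L1 ≥ L2 always (equality iff movement is along one axis); L1 > L2 here.
Ratio L1/L2 = 4/√8 ≈ 1.4142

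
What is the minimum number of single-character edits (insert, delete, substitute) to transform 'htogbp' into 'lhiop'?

Let D[i][j] be the edit distance between the first i characters of 'htogbp' and the first j characters of 'lhiop', with D[i][0] = i, D[0][j] = j, and D[i][j] = D[i-1][j-1] if the characters match, else 1 + min(D[i-1][j], D[i][j-1], D[i-1][j-1]). Filling the table (rows: prefixes of 'htogbp', columns: prefixes of 'lhiop'):
     ε  l  h  i  o  p
  ε  0  1  2  3  4  5
  h  1  1  1  2  3  4
  t  2  2  2  2  3  4
  o  3  3  3  3  2  3
  g  4  4  4  4  3  3
  b  5  5  5  5  4  4
  p  6  6  6  6  5  4
The bottom-right entry gives D[6][5] = 4, so no sequence of fewer than 4 edits works. Backtracking through the table gives one optimal edit sequence (4 edits):
  htogbp → lhtogbp (ins l @1)
  lhtogbp → lhiogbp (sub t→i @3)
  lhiogbp → lhiobp (del g @5)
  lhiobp → lhiop (del b @5)
Edit distance = 4.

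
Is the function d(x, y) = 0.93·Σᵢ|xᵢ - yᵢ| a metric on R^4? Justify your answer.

Yes. The L1 (Manhattan) norm induces a metric on R^4, and multiplying a metric by a positive constant 0.93 > 0 preserves all four axioms: non-negativity (0.93·||x-y|| ≥ 0), identity (0.93·||x-y|| = 0 ⟺ ||x-y|| = 0 ⟺ x = y), symmetry (||x-y|| = ||y-x||), and the triangle inequality (0.93·||x-z|| ≤ 0.93·||x-y|| + 0.93·||y-z||). So d is a metric.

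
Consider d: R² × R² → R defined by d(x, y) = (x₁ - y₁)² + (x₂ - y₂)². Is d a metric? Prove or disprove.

No. The squared Euclidean distance fails the triangle inequality. Counterexample: x = (0, 0), y = (5, 1), z = (10, 2). d(x,z) = 10² + 2² = 104, but d(x,y) + d(y,z) = (5² + 1²) + (5² + 1²) = 26 + 26 = 52. Since 104 > 52, the triangle inequality is violated. (Note: √d, the ordinary Euclidean distance, IS a metric.)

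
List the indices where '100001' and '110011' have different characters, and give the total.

Differing positions: 2, 5. Hamming distance = 2.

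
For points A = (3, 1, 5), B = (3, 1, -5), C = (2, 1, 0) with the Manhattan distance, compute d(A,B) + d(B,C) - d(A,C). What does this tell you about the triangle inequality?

d(A,B) = 0 + 0 + 10 = 10, d(B,C) = 1 + 0 + 5 = 6, d(A,C) = 1 + 0 + 5 = 6.
d(A,B) + d(B,C) - d(A,C) = 10 + 6 - 6 = 16 - 6 = 10. This is ≥ 0, so the triangle inequality holds for these points.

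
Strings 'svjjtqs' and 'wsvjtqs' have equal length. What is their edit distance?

Let D[i][j] be the edit distance between the first i characters of 'svjjtqs' and the first j characters of 'wsvjtqs', with D[i][0] = i, D[0][j] = j, and D[i][j] = D[i-1][j-1] if the characters match, else 1 + min(D[i-1][j], D[i][j-1], D[i-1][j-1]). Filling the table (rows: prefixes of 'svjjtqs', columns: prefixes of 'wsvjtqs'):
     ε  w  s  v  j  t  q  s
  ε  0  1  2  3  4  5  6  7
  s  1  1  1  2  3  4  5  6
  v  2  2  2  1  2  3  4  5
  j  3  3  3  2  1  2  3  4
  j  4  4  4  3  2  2  3  4
  t  5  5  5  4  3  2  3  4
  q  6  6  6  5  4  3  2  3
  s  7  7  6  6  5  4  3  2
The bottom-right entry gives D[7][7] = 2, so no sequence of fewer than 2 edits works. Backtracking through the table gives one optimal edit sequence (2 edits):
  svjjtqs → wsvjjtqs (ins w @1)
  wsvjjtqs → wsvjtqs (del j @4)
Edit distance = 2.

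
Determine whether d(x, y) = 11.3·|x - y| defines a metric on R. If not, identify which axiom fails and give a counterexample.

Yes. Since |x - y| is a metric on R and 11.3 > 0, the positive scalar multiple 11.3·|x - y| is also a metric: scaling by a positive constant preserves non-negativity, identity (d=0 ⟺ |x-y|=0 ⟺ x=y), symmetry, and the triangle inequality.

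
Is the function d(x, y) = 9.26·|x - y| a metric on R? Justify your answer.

Yes. Since |x - y| is a metric on R and 9.26 > 0, the positive scalar multiple 9.26·|x - y| is also a metric: scaling by a positive constant preserves non-negativity, identity (d=0 ⟺ |x-y|=0 ⟺ x=y), symmetry, and the triangle inequality.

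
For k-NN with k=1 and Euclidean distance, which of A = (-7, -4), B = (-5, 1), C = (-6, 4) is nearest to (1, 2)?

Distances: d(A) = 10, d(B) ≈ 6.0828, d(C) ≈ 7.2801. Nearest: B = (-5, 1) with distance 6.0828.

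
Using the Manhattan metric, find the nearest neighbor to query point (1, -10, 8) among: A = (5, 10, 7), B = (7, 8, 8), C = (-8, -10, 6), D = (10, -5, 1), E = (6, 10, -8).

Distances: d(A) = 25, d(B) = 24, d(C) = 11, d(D) = 21, d(E) = 41. Nearest: C = (-8, -10, 6) with distance 11.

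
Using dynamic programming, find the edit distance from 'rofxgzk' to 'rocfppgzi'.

Let D[i][j] be the edit distance between the first i characters of 'rofxgzk' and the first j characters of 'rocfppgzi', with D[i][0] = i, D[0][j] = j, and D[i][j] = D[i-1][j-1] if the characters match, else 1 + min(D[i-1][j], D[i][j-1], D[i-1][j-1]). Filling the table (rows: prefixes of 'rofxgzk', columns: prefixes of 'rocfppgzi'):
     ε  r  o  c  f  p  p  g  z  i
  ε  0  1  2  3  4  5  6  7  8  9
  r  1  0  1  2  3  4  5  6  7  8
  o  2  1  0  1  2  3  4  5  6  7
  f  3  2  1  1  1  2  3  4  5  6
  x  4  3  2  2  2  2  3  4  5  6
  g  5  4  3  3  3  3  3  3  4  5
  z  6  5  4  4  4  4  4  4  3  4
  k  7  6  5  5  5  5  5  5  4  4
The bottom-right entry gives D[7][9] = 4, so no sequence of fewer than 4 edits works. Backtracking through the table gives one optimal edit sequence (4 edits):
  rofxgzk → rocfxgzk (ins c @3)
  rocfxgzk → rocfpxgzk (ins p @5)
  rocfpxgzk → rocfppgzk (sub x→p @6)
  rocfppgzk → rocfppgzi (sub k→i @9)
Edit distance = 4.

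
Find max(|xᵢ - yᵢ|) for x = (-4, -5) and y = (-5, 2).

max(|x_i - y_i|) = max(|-4 - (-5)|, |-5 - 2|) = max(1, 7) = 7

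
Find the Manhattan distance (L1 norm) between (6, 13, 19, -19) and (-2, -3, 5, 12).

Σ|x_i - y_i| = |6 - (-2)| + |13 - (-3)| + |19 - 5| + |-19 - 12| = 8 + 16 + 14 + 31 = 69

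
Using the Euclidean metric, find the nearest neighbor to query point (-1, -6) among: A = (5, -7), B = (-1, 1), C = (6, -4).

Distances: d(A) ≈ 6.0828, d(B) = 7, d(C) ≈ 7.2801. Nearest: A = (5, -7) with distance 6.0828.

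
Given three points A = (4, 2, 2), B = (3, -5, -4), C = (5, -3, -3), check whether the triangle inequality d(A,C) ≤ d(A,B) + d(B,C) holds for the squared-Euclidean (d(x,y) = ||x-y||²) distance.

d(A,B) = 1² + 7² + 6² = 86, d(B,C) = 2² + 2² + 1² = 9, d(A,C) = 1² + 5² + 5² = 51.
d(A,C) = 51 ≤ 86 + 9 = 95. Triangle inequality is satisfied.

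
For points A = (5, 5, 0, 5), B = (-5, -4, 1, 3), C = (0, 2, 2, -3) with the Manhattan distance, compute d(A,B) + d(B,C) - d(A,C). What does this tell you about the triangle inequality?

d(A,B) = 10 + 9 + 1 + 2 = 22, d(B,C) = 5 + 6 + 1 + 6 = 18, d(A,C) = 5 + 3 + 2 + 8 = 18.
d(A,B) + d(B,C) - d(A,C) = 22 + 18 - 18 = 40 - 18 = 22. This is ≥ 0, so the triangle inequality holds for these points.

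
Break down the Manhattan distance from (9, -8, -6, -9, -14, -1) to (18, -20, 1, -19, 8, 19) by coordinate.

Σ|x_i - y_i| = |9 - 18| + |-8 - (-20)| + |-6 - 1| + |-9 - (-19)| + |-14 - 8| + |-1 - 19| = 9 + 12 + 7 + 10 + 22 + 20 = 80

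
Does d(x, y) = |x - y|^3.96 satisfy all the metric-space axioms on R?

No. d(x,y) = |x-y|^3.96 fails the triangle inequality since p = 3.96 > 1. Counterexample: x = 4, y = 14, z = 23. d(x,z) = |4 - 23|^3.96 = 19^3.96 ≈ 115841.5233, but d(x,y) + d(y,z) = 10^3.96 + 9^3.96 ≈ 9120.1084 + 6008.9742 = 15129.0826. Since 115841.5233 > 15129.0826, the triangle inequality is violated.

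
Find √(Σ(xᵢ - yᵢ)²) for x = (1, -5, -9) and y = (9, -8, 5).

√(Σ(x_i - y_i)²) = √((1 - 9)² + (-5 - (-8))² + (-9 - 5)²)
= √((-8)² + 3² + (-14)²) = √(64 + 9 + 196) = √269 ≈ 16.4012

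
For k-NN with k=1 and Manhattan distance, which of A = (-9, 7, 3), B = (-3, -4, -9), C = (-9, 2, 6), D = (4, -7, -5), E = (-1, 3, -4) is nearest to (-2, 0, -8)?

Distances: d(A) = 25, d(B) = 6, d(C) = 23, d(D) = 16, d(E) = 8. Nearest: B = (-3, -4, -9) with distance 6.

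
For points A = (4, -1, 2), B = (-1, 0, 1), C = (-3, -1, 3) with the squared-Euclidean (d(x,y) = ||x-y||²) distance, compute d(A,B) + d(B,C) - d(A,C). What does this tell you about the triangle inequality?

d(A,B) = 5² + 1² + 1² = 27, d(B,C) = 2² + 1² + 2² = 9, d(A,C) = 7² + 0² + 1² = 50.
d(A,B) + d(B,C) - d(A,C) = 27 + 9 - 50 = 36 - 50 = -14. This is < 0, so the triangle inequality FAILS for these points (squared-Euclidean is not a metric).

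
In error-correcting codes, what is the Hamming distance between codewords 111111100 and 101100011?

Differing positions: 2, 5, 6, 7, 8, 9. Hamming distance = 6.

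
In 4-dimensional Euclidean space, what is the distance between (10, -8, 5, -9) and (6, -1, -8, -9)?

√(Σ(x_i - y_i)²) = √((10 - 6)² + (-8 - (-1))² + (5 - (-8))² + (-9 - (-9))²)
= √(4² + (-7)² + 13² + 0²) = √(16 + 49 + 169 + 0) = √234 ≈ 15.2971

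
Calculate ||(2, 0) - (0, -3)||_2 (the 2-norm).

(Σ|x_i - y_i|^2)^(1/2) = (|2 - 0|^2 + |0 - (-3)|^2)^(1/2)
= (2^2 + 3^2)^(1/2) = (4 + 9)^(1/2) = (13)^(1/2) ≈ 3.6056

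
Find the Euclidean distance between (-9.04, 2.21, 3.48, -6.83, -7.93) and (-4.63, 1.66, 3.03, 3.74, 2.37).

√(Σ(x_i - y_i)²) = √((-9.04 - (-4.63))² + (2.21 - 1.66)² + (3.48 - 3.03)² + (-6.83 - 3.74)² + (-7.93 - 2.37)²)
= √((-4.41)² + 0.55² + 0.45² + (-10.57)² + (-10.3)²) = √(19.4481 + 0.3025 + 0.2025 + 111.7249 + 106.09) = √237.768 ≈ 15.4197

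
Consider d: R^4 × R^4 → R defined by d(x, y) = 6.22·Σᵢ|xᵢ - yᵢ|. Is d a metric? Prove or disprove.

Yes. The L1 (Manhattan) norm induces a metric on R^4, and multiplying a metric by a positive constant 6.22 > 0 preserves all four axioms: non-negativity (6.22·||x-y|| ≥ 0), identity (6.22·||x-y|| = 0 ⟺ ||x-y|| = 0 ⟺ x = y), symmetry (||x-y|| = ||y-x||), and the triangle inequality (6.22·||x-z|| ≤ 6.22·||x-y|| + 6.22·||y-z||). So d is a metric.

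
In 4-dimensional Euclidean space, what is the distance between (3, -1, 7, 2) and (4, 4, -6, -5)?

√(Σ(x_i - y_i)²) = √((3 - 4)² + (-1 - 4)² + (7 - (-6))² + (2 - (-5))²)
= √((-1)² + (-5)² + 13² + 7²) = √(1 + 25 + 169 + 49) = √244 ≈ 15.6205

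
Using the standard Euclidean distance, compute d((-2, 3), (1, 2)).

(Σ|x_i - y_i|^2)^(1/2) = (|-2 - 1|^2 + |3 - 2|^2)^(1/2)
= (3^2 + 1^2)^(1/2) = (9 + 1)^(1/2) = (10)^(1/2) ≈ 3.1623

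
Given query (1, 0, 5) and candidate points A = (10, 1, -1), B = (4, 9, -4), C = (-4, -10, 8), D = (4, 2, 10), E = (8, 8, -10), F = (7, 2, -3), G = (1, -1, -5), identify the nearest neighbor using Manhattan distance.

Distances: d(A) = 16, d(B) = 21, d(C) = 18, d(D) = 10, d(E) = 30, d(F) = 16, d(G) = 11. Nearest: D = (4, 2, 10) with distance 10.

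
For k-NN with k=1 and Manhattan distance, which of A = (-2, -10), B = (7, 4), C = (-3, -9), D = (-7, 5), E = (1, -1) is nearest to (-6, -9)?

Distances: d(A) = 5, d(B) = 26, d(C) = 3, d(D) = 15, d(E) = 15. Nearest: C = (-3, -9) with distance 3.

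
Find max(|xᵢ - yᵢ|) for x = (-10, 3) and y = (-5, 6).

max(|x_i - y_i|) = max(|-10 - (-5)|, |3 - 6|) = max(5, 3) = 5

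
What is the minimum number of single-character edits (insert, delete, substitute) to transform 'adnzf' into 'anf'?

Let D[i][j] be the edit distance between the first i characters of 'adnzf' and the first j characters of 'anf', with D[i][0] = i, D[0][j] = j, and D[i][j] = D[i-1][j-1] if the characters match, else 1 + min(D[i-1][j], D[i][j-1], D[i-1][j-1]). Filling the table (rows: prefixes of 'adnzf', columns: prefixes of 'anf'):
     ε  a  n  f
  ε  0  1  2  3
  a  1  0  1  2
  d  2  1  1  2
  n  3  2  1  2
  z  4  3  2  2
  f  5  4  3  2
The bottom-right entry gives D[5][3] = 2, so no sequence of fewer than 2 edits works. Backtracking through the table gives one optimal edit sequence (2 edits):
  adnzf → anzf (del d @2)
  anzf → anf (del z @3)
Edit distance = 2.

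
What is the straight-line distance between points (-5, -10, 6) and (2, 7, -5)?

√(Σ(x_i - y_i)²) = √((-5 - 2)² + (-10 - 7)² + (6 - (-5))²)
= √((-7)² + (-17)² + 11²) = √(49 + 289 + 121) = √459 ≈ 21.4243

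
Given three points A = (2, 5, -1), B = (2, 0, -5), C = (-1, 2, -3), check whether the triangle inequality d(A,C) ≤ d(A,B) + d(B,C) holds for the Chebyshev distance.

d(A,B) = max(0, 5, 4) = 5, d(B,C) = max(3, 2, 2) = 3, d(A,C) = max(3, 3, 2) = 3.
d(A,C) = 3 ≤ 5 + 3 = 8. Triangle inequality is satisfied.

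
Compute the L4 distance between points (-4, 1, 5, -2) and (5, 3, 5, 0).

(Σ|x_i - y_i|^4)^(1/4) = (|-4 - 5|^4 + |1 - 3|^4 + |5 - 5|^4 + |-2 - 0|^4)^(1/4)
= (9^4 + 2^4 + 0^4 + 2^4)^(1/4) = (6561 + 16 + 0 + 16)^(1/4) = (6593)^(1/4) ≈ 9.011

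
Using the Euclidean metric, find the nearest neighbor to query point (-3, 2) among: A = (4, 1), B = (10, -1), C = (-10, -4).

Distances: d(A) ≈ 7.0711, d(B) ≈ 13.3417, d(C) ≈ 9.2195. Nearest: A = (4, 1) with distance 7.0711.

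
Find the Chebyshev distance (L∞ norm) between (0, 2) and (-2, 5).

max(|x_i - y_i|) = max(|0 - (-2)|, |2 - 5|) = max(2, 3) = 3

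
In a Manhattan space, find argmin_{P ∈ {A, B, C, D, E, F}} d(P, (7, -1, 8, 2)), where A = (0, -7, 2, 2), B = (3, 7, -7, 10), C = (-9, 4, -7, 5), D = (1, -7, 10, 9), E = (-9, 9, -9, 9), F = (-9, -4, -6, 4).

Distances: d(A) = 19, d(B) = 35, d(C) = 39, d(D) = 21, d(E) = 50, d(F) = 35. Nearest: A = (0, -7, 2, 2) with distance 19.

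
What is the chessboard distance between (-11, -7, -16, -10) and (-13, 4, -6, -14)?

max(|x_i - y_i|) = max(|-11 - (-13)|, |-7 - 4|, |-16 - (-6)|, |-10 - (-14)|) = max(2, 11, 10, 4) = 11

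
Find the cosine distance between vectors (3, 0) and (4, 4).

With u = (3, 0), v = (4, 4):
u·v = 3·4 + 0·4 = 12 + 0 = 12.
|u| = √(3² + 0²) = √9, |v| = √(4² + 4²) = √32, so |u||v| = √(9·32) = √288.
cos θ = (u·v)/(|u||v|) = 12/√288 ≈ 0.7071
Cosine distance = 1 - cos θ ≈ 1 - 0.7071 = 0.2929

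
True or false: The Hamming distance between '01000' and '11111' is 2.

Differing positions: 1, 3, 4, 5. Hamming distance = 4, so the claim that d_H = 2 is false.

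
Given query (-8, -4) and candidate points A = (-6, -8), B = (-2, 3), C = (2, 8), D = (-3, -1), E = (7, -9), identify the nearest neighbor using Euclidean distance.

Distances: d(A) ≈ 4.4721, d(B) ≈ 9.2195, d(C) ≈ 15.6205, d(D) ≈ 5.831, d(E) ≈ 15.8114. Nearest: A = (-6, -8) with distance 4.4721.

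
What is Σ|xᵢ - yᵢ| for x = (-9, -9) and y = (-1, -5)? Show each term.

Σ|x_i - y_i| = |-9 - (-1)| + |-9 - (-5)| = 8 + 4 = 12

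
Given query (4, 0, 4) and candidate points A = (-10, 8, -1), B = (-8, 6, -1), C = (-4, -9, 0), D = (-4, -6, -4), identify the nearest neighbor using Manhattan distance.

Distances: d(A) = 27, d(B) = 23, d(C) = 21, d(D) = 22. Nearest: C = (-4, -9, 0) with distance 21.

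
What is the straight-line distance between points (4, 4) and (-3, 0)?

√(Σ(x_i - y_i)²) = √((4 - (-3))² + (4 - 0)²)
= √(7² + 4²) = √(49 + 16) = √65 ≈ 8.0623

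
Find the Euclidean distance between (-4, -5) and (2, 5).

√(Σ(x_i - y_i)²) = √((-4 - 2)² + (-5 - 5)²)
= √((-6)² + (-10)²) = √(36 + 100) = √136 ≈ 11.6619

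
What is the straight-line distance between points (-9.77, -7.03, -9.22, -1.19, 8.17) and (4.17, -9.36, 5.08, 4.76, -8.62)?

√(Σ(x_i - y_i)²) = √((-9.77 - 4.17)² + (-7.03 - (-9.36))² + (-9.22 - 5.08)² + (-1.19 - 4.76)² + (8.17 - (-8.62))²)
= √((-13.94)² + 2.33² + (-14.3)² + (-5.95)² + 16.79²) = √(194.3236 + 5.4289 + 204.49 + 35.4025 + 281.9041) = √721.5491 ≈ 26.8617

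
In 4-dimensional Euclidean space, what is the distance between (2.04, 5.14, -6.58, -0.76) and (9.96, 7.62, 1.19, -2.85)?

√(Σ(x_i - y_i)²) = √((2.04 - 9.96)² + (5.14 - 7.62)² + (-6.58 - 1.19)² + (-0.76 - (-2.85))²)
= √((-7.92)² + (-2.48)² + (-7.77)² + 2.09²) = √(62.7264 + 6.1504 + 60.3729 + 4.3681) = √133.6178 ≈ 11.5593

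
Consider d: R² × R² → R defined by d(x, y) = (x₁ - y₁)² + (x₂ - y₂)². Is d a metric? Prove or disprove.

No. The squared Euclidean distance fails the triangle inequality. Counterexample: x = (0, 0), y = (1, 2), z = (2, 4). d(x,z) = 2² + 4² = 20, but d(x,y) + d(y,z) = (1² + 2²) + (1² + 2²) = 5 + 5 = 10. Since 20 > 10, the triangle inequality is violated. (Note: √d, the ordinary Euclidean distance, IS a metric.)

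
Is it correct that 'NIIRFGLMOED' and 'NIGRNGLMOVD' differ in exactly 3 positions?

Differing positions: 3, 5, 10. Hamming distance = 3, so the claim is true.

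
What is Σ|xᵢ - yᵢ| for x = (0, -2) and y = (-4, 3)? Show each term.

Σ|x_i - y_i| = |0 - (-4)| + |-2 - 3| = 4 + 5 = 9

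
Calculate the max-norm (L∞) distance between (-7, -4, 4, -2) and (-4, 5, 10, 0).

max(|x_i - y_i|) = max(|-7 - (-4)|, |-4 - 5|, |4 - 10|, |-2 - 0|) = max(3, 9, 6, 2) = 9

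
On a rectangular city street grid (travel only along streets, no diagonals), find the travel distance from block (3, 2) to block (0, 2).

Σ|x_i - y_i| = |3 - 0| + |2 - 2| = 3 + 0 = 3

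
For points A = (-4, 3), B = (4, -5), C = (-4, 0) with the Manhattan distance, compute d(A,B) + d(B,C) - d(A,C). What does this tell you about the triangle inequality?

d(A,B) = 8 + 8 = 16, d(B,C) = 8 + 5 = 13, d(A,C) = 0 + 3 = 3.
d(A,B) + d(B,C) - d(A,C) = 16 + 13 - 3 = 29 - 3 = 26. This is ≥ 0, so the triangle inequality holds for these points.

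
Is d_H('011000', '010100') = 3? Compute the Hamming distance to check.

Differing positions: 3, 4. Hamming distance = 2, so the claim that d_H = 3 is false.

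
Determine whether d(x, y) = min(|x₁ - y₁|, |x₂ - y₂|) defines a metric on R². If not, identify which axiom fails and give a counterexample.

No. d fails identity of indiscernibles: take x = (-2, 0) and y = (-2, 3). Then d(x,y) = min(|-2 - (-2)|, |0 - 3|) = min(0, 3) = 0, yet x ≠ y.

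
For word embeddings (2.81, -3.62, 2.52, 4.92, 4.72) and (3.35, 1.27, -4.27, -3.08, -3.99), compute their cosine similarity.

With u = (2.81, -3.62, 2.52, 4.92, 4.72), v = (3.35, 1.27, -4.27, -3.08, -3.99):
u·v = 2.81·3.35 + (-3.62)·1.27 + 2.52·(-4.27) + 4.92·(-3.08) + 4.72·(-3.99) = 9.4135 + (-4.5974) + (-10.7604) + (-15.1536) + (-18.8328) = -39.9307.
|u| = √(2.81² + (-3.62)² + 2.52² + 4.92² + 4.72²) = √(7.8961 + 13.1044 + 6.3504 + 24.2064 + 22.2784) = √73.8357, |v| = √(3.35² + 1.27² + (-4.27)² + (-3.08)² + (-3.99)²) = √(11.2225 + 1.6129 + 18.2329 + 9.4864 + 15.9201) = √56.4748.
cos θ = (u·v)/(|u||v|) = -39.9307/(√73.8357·√56.4748) ≈ -0.6184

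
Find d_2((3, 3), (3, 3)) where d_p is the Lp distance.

(Σ|x_i - y_i|^2)^(1/2) = (|3 - 3|^2 + |3 - 3|^2)^(1/2)
= (0^2 + 0^2)^(1/2) = (0 + 0)^(1/2) = (0)^(1/2) = 0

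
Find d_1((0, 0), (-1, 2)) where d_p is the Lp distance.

Σ|x_i - y_i| = |0 - (-1)| + |0 - 2| = 1 + 2 = 3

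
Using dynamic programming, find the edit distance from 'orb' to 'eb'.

Let D[i][j] be the edit distance between the first i characters of 'orb' and the first j characters of 'eb', with D[i][0] = i, D[0][j] = j, and D[i][j] = D[i-1][j-1] if the characters match, else 1 + min(D[i-1][j], D[i][j-1], D[i-1][j-1]). Filling the table (rows: prefixes of 'orb', columns: prefixes of 'eb'):
     ε  e  b
  ε  0  1  2
  o  1  1  2
  r  2  2  2
  b  3  3  2
The bottom-right entry gives D[3][2] = 2, so no sequence of fewer than 2 edits works. Backtracking through the table gives one optimal edit sequence (2 edits):
  orb → rb (del o @1)
  rb → eb (sub r→e @1)
Edit distance = 2.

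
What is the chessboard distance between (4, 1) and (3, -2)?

max(|x_i - y_i|) = max(|4 - 3|, |1 - (-2)|) = max(1, 3) = 3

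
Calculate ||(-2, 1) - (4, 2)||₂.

√(Σ(x_i - y_i)²) = √((-2 - 4)² + (1 - 2)²)
= √((-6)² + (-1)²) = √(36 + 1) = √37 ≈ 6.0828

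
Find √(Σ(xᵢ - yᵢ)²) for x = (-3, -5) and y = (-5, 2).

√(Σ(x_i - y_i)²) = √((-3 - (-5))² + (-5 - 2)²)
= √(2² + (-7)²) = √(4 + 49) = √53 ≈ 7.2801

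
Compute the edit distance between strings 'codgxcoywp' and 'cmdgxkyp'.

Let D[i][j] be the edit distance between the first i characters of 'codgxcoywp' and the first j characters of 'cmdgxkyp', with D[i][0] = i, D[0][j] = j, and D[i][j] = D[i-1][j-1] if the characters match, else 1 + min(D[i-1][j], D[i][j-1], D[i-1][j-1]). Filling the table (rows: prefixes of 'codgxcoywp', columns: prefixes of 'cmdgxkyp'):
     ε  c  m  d  g  x  k  y  p
  ε  0  1  2  3  4  5  6  7  8
  c  1  0  1  2  3  4  5  6  7
  o  2  1  1  2  3  4  5  6  7
  d  3  2  2  1  2  3  4  5  6
  g  4  3  3  2  1  2  3  4  5
  x  5  4  4  3  2  1  2  3  4
  c  6  5  5  4  3  2  2  3  4
  o  7  6  6  5  4  3  3  3  4
  y  8  7  7  6  5  4  4  3  4
  w  9  8  8  7  6  5  5  4  4
  p 10  9  9  8  7  6  6  5  4
The bottom-right entry gives D[10][8] = 4, so no sequence of fewer than 4 edits works. Backtracking through the table gives one optimal edit sequence (4 edits):
  codgxcoywp → cmdgxcoywp (sub o→m @2)
  cmdgxcoywp → cmdgxoywp (del c @6)
  cmdgxoywp → cmdgxkywp (sub o→k @6)
  cmdgxkywp → cmdgxkyp (del w @8)
Edit distance = 4.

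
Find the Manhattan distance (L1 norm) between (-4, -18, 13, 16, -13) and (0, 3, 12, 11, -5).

Σ|x_i - y_i| = |-4 - 0| + |-18 - 3| + |13 - 12| + |16 - 11| + |-13 - (-5)| = 4 + 21 + 1 + 5 + 8 = 39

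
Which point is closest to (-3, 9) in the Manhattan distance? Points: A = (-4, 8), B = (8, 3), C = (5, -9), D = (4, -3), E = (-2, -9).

Distances: d(A) = 2, d(B) = 17, d(C) = 26, d(D) = 19, d(E) = 19. Nearest: A = (-4, 8) with distance 2.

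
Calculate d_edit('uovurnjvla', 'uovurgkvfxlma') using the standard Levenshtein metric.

Let D[i][j] be the edit distance between the first i characters of 'uovurnjvla' and the first j characters of 'uovurgkvfxlma', with D[i][0] = i, D[0][j] = j, and D[i][j] = D[i-1][j-1] if the characters match, else 1 + min(D[i-1][j], D[i][j-1], D[i-1][j-1]). Filling the table (rows: prefixes of 'uovurnjvla', columns: prefixes of 'uovurgkvfxlma'):
     ε  u  o  v  u  r  g  k  v  f  x  l  m  a
  ε  0  1  2  3  4  5  6  7  8  9 10 11 12 13
  u  1  0  1  2  3  4  5  6  7  8  9 10 11 12
  o  2  1  0  1  2  3  4  5  6  7  8  9 10 11
  v  3  2  1  0  1  2  3  4  5  6  7  8  9 10
  u  4  3  2  1  0  1  2  3  4  5  6  7  8  9
  r  5  4  3  2  1  0  1  2  3  4  5  6  7  8
  n  6  5  4  3  2  1  1  2  3  4  5  6  7  8
  j  7  6  5  4  3  2  2  2  3  4  5  6  7  8
  v  8  7  6  5  4  3  3  3  2  3  4  5  6  7
  l  9  8  7  6  5  4  4  4  3  3  4  4  5  6
  a 10  9  8  7  6  5  5  5  4  4  4  5  5  5
The bottom-right entry gives D[10][13] = 5, so no sequence of fewer than 5 edits works. Backtracking through the table gives one optimal edit sequence (5 edits):
  uovurnjvla → uovurgjvla (sub n→g @6)
  uovurgjvla → uovurgkvla (sub j→k @7)
  uovurgkvla → uovurgkvfla (ins f @9)
  uovurgkvfla → uovurgkvfxla (ins x @10)
  uovurgkvfxla → uovurgkvfxlma (ins m @12)
Edit distance = 5.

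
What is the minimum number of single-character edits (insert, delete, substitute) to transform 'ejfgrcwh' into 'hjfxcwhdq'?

Let D[i][j] be the edit distance between the first i characters of 'ejfgrcwh' and the first j characters of 'hjfxcwhdq', with D[i][0] = i, D[0][j] = j, and D[i][j] = D[i-1][j-1] if the characters match, else 1 + min(D[i-1][j], D[i][j-1], D[i-1][j-1]). Filling the table (rows: prefixes of 'ejfgrcwh', columns: prefixes of 'hjfxcwhdq'):
     ε  h  j  f  x  c  w  h  d  q
  ε  0  1  2  3  4  5  6  7  8  9
  e  1  1  2  3  4  5  6  7  8  9
  j  2  2  1  2  3  4  5  6  7  8
  f  3  3  2  1  2  3  4  5  6  7
  g  4  4  3  2  2  3  4  5  6  7
  r  5  5  4  3  3  3  4  5  6  7
  c  6  6  5  4  4  3  4  5  6  7
  w  7  7  6  5  5  4  3  4  5  6
  h  8  7  7  6  6  5  4  3  4  5
The bottom-right entry gives D[8][9] = 5, so no sequence of fewer than 5 edits works. Backtracking through the table gives one optimal edit sequence (5 edits):
  ejfgrcwh → hjfgrcwh (sub e→h @1)
  hjfgrcwh → hjfrcwh (del g @4)
  hjfrcwh → hjfxcwh (sub r→x @4)
  hjfxcwh → hjfxcwhd (ins d @8)
  hjfxcwhd → hjfxcwhdq (ins q @9)
Edit distance = 5.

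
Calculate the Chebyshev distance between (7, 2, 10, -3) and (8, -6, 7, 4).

max(|x_i - y_i|) = max(|7 - 8|, |2 - (-6)|, |10 - 7|, |-3 - 4|) = max(1, 8, 3, 7) = 8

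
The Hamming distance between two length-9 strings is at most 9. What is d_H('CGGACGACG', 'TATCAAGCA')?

Differing positions: 1, 2, 3, 4, 5, 6, 7, 9. Hamming distance = 8. The maximum possible Hamming distance for length-9 strings is 9, so d_H/9 = 8/9 ≈ 0.8889.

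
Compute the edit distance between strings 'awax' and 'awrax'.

Let D[i][j] be the edit distance between the first i characters of 'awax' and the first j characters of 'awrax', with D[i][0] = i, D[0][j] = j, and D[i][j] = D[i-1][j-1] if the characters match, else 1 + min(D[i-1][j], D[i][j-1], D[i-1][j-1]). Filling the table (rows: prefixes of 'awax', columns: prefixes of 'awrax'):
     ε  a  w  r  a  x
  ε  0  1  2  3  4  5
  a  1  0  1  2  3  4
  w  2  1  0  1  2  3
  a  3  2  1  1  1  2
  x  4  3  2  2  2  1
The bottom-right entry gives D[4][5] = 1, so no sequence of fewer than 1 edit works. Backtracking through the table gives one optimal edit sequence (1 edit):
  awax → awrax (ins r @3)
Edit distance = 1.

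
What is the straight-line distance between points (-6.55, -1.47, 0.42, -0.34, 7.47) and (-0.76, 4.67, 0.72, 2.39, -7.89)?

√(Σ(x_i - y_i)²) = √((-6.55 - (-0.76))² + (-1.47 - 4.67)² + (0.42 - 0.72)² + (-0.34 - 2.39)² + (7.47 - (-7.89))²)
= √((-5.79)² + (-6.14)² + (-0.3)² + (-2.73)² + 15.36²) = √(33.5241 + 37.6996 + 0.09 + 7.4529 + 235.9296) = √314.6962 ≈ 17.7397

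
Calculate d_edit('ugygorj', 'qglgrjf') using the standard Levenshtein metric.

Let D[i][j] be the edit distance between the first i characters of 'ugygorj' and the first j characters of 'qglgrjf', with D[i][0] = i, D[0][j] = j, and D[i][j] = D[i-1][j-1] if the characters match, else 1 + min(D[i-1][j], D[i][j-1], D[i-1][j-1]). Filling the table (rows: prefixes of 'ugygorj', columns: prefixes of 'qglgrjf'):
     ε  q  g  l  g  r  j  f
  ε  0  1  2  3  4  5  6  7
  u  1  1  2  3  4  5  6  7
  g  2  2  1  2  3  4  5  6
  y  3  3  2  2  3  4  5  6
  g  4  4  3  3  2  3  4  5
  o  5  5  4  4  3  3  4  5
  r  6  6  5  5  4  3  4  5
  j  7  7  6  6  5  4  3  4
The bottom-right entry gives D[7][7] = 4, so no sequence of fewer than 4 edits works. Backtracking through the table gives one optimal edit sequence (4 edits):
  ugygorj → qgygorj (sub u→q @1)
  qgygorj → qglgorj (sub y→l @3)
  qglgorj → qglgrj (del o @5)
  qglgrj → qglgrjf (ins f @7)
Edit distance = 4.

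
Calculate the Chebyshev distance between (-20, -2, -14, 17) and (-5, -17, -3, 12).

max(|x_i - y_i|) = max(|-20 - (-5)|, |-2 - (-17)|, |-14 - (-3)|, |17 - 12|) = max(15, 15, 11, 5) = 15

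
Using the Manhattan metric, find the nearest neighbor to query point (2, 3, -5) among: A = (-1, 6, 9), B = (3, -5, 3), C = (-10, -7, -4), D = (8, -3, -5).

Distances: d(A) = 20, d(B) = 17, d(C) = 23, d(D) = 12. Nearest: D = (8, -3, -5) with distance 12.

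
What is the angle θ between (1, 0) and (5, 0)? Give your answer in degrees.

With u = (1, 0), v = (5, 0):
u·v = 1·5 + 0·0 = 5 + 0 = 5.
|u| = √(1² + 0²) = √1, |v| = √(5² + 0²) = √25, so |u||v| = √(1·25) = √25 = 5.
cos θ = (u·v)/(|u||v|) = 5/5 = 1 (the vectors are parallel, pointing the same way)
θ = arccos(1) = 0°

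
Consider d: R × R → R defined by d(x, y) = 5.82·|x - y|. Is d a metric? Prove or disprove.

Yes. Since |x - y| is a metric on R and 5.82 > 0, the positive scalar multiple 5.82·|x - y| is also a metric: scaling by a positive constant preserves non-negativity, identity (d=0 ⟺ |x-y|=0 ⟺ x=y), symmetry, and the triangle inequality.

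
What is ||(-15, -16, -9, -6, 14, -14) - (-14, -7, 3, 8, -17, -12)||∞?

max(|x_i - y_i|) = max(|-15 - (-14)|, |-16 - (-7)|, |-9 - 3|, |-6 - 8|, |14 - (-17)|, |-14 - (-12)|) = max(1, 9, 12, 14, 31, 2) = 31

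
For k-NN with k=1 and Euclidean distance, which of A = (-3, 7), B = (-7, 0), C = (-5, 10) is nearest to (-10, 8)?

Distances: d(A) ≈ 7.0711, d(B) ≈ 8.544, d(C) ≈ 5.3852. Nearest: C = (-5, 10) with distance 5.3852.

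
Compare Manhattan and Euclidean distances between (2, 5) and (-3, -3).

L1 = |2 - (-3)| + |5 - (-3)| = 5 + 8 = 13
L2 = √(5² + 8²) = √89 ≈ 9.434
L1 ≥ L2 always (equality iff movement is along one axis); L1 > L2 here.
Ratio L1/L2 = 13/√89 ≈ 1.378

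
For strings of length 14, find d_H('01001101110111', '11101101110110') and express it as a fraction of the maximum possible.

Differing positions: 1, 3, 14. Hamming distance = 3. The maximum possible Hamming distance for length-14 strings is 14, so d_H/14 = 3/14 ≈ 0.2143.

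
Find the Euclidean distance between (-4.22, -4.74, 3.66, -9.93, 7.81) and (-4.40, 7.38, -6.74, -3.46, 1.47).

√(Σ(x_i - y_i)²) = √((-4.22 - (-4.4))² + (-4.74 - 7.38)² + (3.66 - (-6.74))² + (-9.93 - (-3.46))² + (7.81 - 1.47)²)
= √(0.18² + (-12.12)² + 10.4² + (-6.47)² + 6.34²) = √(0.0324 + 146.8944 + 108.16 + 41.8609 + 40.1956) = √337.1433 ≈ 18.3615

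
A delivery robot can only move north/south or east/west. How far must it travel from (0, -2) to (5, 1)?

Σ|x_i - y_i| = |0 - 5| + |-2 - 1| = 5 + 3 = 8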